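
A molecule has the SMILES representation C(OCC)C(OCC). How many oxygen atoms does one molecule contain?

Atom tally by fragment:
  C2H5OCH2 → C:3 H:7 O:1
  CH2OC2H5 → C:3 H:7 O:1
Element totals:
  C: 6
  H: 14
  O: 2

2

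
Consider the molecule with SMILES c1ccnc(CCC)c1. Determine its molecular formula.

Atom tally by fragment:
  pyridine ring core → C:5 H:5 N:1
  (− 1 ring H displaced by substituents)
  + CH2CH2CH3 → C:3 H:7
Element totals:
  C: 8
  H: 11
  N: 1

C8H11N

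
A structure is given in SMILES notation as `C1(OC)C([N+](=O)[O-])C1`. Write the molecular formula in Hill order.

C4H7NO3

Atom tally by fragment:
  cyclopropane ring core → C:3 H:6
  (− 2 ring H displaced by substituents)
  + OCH3 → C:1 H:3 O:1
  + NO2 → N:1 O:2
Element totals:
  C: 4
  H: 7
  N: 1
  O: 3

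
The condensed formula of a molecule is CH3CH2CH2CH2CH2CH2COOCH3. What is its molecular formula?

C8H16O2

Element totals:
  C: 8
  H: 16
  O: 2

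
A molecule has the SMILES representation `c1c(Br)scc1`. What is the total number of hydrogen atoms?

Atom tally by fragment:
  thiophene ring core → C:4 H:4 S:1
  (− 1 ring H displaced by substituents)
  + Br → Br:1
Element totals:
  C: 4
  H: 3
  Br: 1
  S: 1

3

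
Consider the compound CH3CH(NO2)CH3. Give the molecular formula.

Element totals:
  C: 3
  H: 7
  N: 1
  O: 2

C3H7NO2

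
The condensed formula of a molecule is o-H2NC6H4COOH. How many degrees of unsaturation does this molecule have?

Atom tally by fragment:
  benzene ring core → C:6 H:6
  (− 2 ring H displaced by substituents)
  + NH2 → N:1 H:2
  + COOH → C:1 H:1 O:2
Element totals:
  C: 7
  H: 7
  N: 1
  O: 2
Molecular formula: C7H7NO2.
DoU = (2C + 2 + N − H − X) / 2 = (2·7 + 2 + 1 − 7 − 0) / 2 = 5.

5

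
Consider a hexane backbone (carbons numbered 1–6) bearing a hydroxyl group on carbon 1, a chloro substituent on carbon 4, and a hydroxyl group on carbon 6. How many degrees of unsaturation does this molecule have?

Atom tally by fragment:
  HOCH2 → C:1 H:3 O:1
  CH2 → C:1 H:2
  CH2 → C:1 H:2
  CH(Cl) → C:1 H:1 Cl:1
  CH2 → C:1 H:2
  CH2OH → C:1 H:3 O:1
Element totals:
  C: 6
  H: 13
  Cl: 1
  O: 2
Molecular formula: C6H13ClO2.
DoU = (2C + 2 + N − H − X) / 2 = (2·6 + 2 + 0 − 13 − 1) / 2 = 0.

0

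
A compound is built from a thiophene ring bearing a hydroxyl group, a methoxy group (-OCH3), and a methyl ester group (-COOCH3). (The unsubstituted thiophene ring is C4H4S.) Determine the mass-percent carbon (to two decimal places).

Atom tally by fragment:
  thiophene ring core → C:4 H:4 S:1
  (− 3 ring H displaced by substituents)
  + OH → O:1 H:1
  + OCH3 → C:1 H:3 O:1
  + COOCH3 → C:2 H:3 O:2
Element totals:
  C: 7
  H: 8
  O: 4
  S: 1
Molecular formula: C7H8O4S.
Molar mass = 188.197 g/mol.
Mass from C: 7 × 12.011 = 84.077 g/mol.
%C = 84.077 / 188.197 × 100 = 44.67%.

44.67%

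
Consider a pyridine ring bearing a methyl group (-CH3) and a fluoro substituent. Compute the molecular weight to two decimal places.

111.12 g/mol

Atom tally by fragment:
  pyridine ring core → C:5 H:5 N:1
  (− 2 ring H displaced by substituents)
  + CH3 → C:1 H:3
  + F → F:1
Element totals:
  C: 6
  H: 6
  F: 1
  N: 1
Molecular formula: C6H6FN.
  M = 6(12.011) + 6(1.008) + 18.998 + 14.007
    = 72.066 + 6.048 + 18.998 + 14.007 = 111.119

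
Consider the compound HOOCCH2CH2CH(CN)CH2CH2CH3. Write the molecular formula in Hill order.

C8H13NO2

Element totals:
  C: 8
  H: 13
  N: 1
  O: 2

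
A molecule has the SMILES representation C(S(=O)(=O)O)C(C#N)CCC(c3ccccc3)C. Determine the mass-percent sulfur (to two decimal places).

Atom tally by fragment:
  HO3SCH2 → C:1 H:3 S:1 O:3
  CH(CN) → C:2 H:1 N:1
  CH2 → C:1 H:2
  CH2 → C:1 H:2
  CH(C6H5) → C:7 H:6
  CH3 → C:1 H:3
Element totals:
  C: 13
  H: 17
  N: 1
  O: 3
  S: 1
Molecular formula: C13H17NO3S.
Molar mass = 267.343 g/mol.
Mass from S: 1 × 32.06 = 32.060 g/mol.
%S = 32.060 / 267.343 × 100 = 11.99%.

11.99%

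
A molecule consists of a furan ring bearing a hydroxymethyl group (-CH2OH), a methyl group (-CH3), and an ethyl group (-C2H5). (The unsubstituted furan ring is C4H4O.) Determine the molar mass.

140.18 g/mol

Atom tally by fragment:
  furan ring core → C:4 H:4 O:1
  (− 3 ring H displaced by substituents)
  + CH2OH → C:1 H:3 O:1
  + CH3 → C:1 H:3
  + C2H5 → C:2 H:5
Element totals:
  C: 8
  H: 12
  O: 2
Molecular formula: C8H12O2.
  M = 8(12.011) + 12(1.008) + 2(15.999)
    = 96.088 + 12.096 + 31.998 = 140.182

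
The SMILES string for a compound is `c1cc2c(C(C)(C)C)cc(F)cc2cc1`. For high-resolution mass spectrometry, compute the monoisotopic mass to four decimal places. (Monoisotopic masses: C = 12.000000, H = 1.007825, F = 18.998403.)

202.1158

Atom tally by fragment:
  naphthalene ring system core → C:10 H:8
  (− 2 ring H displaced by substituents)
  + C(CH3)3 → C:4 H:9
  + F → F:1
Element totals:
  C: 14
  H: 15
  F: 1
Molecular formula: C14H15F.
  M = 14(12.0) + 15(1.007825) + 18.998403
    = 168.000000 + 15.117375 + 18.998403 = 202.115778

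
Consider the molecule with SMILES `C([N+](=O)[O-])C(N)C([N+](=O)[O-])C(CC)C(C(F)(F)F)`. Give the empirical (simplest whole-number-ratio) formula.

Atom tally by fragment:
  O2NCH2 → C:1 H:2 N:1 O:2
  CH(NH2) → C:1 H:3 N:1
  CH(NO2) → C:1 H:1 N:1 O:2
  CH(C2H5) → C:3 H:6
  CH2CF3 → C:2 H:2 F:3
Element totals:
  C: 8
  H: 14
  F: 3
  N: 3
  O: 4
Molecular formula: C8H14F3N3O4.
gcd of subscripts (8, 3, 14, 3, 4) = 1, so the empirical formula equals the molecular formula.

C8H14F3N3O4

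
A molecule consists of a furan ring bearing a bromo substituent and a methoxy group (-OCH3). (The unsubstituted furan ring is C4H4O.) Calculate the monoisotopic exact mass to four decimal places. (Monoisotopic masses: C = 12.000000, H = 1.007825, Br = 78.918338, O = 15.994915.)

Atom tally by fragment:
  furan ring core → C:4 H:4 O:1
  (− 2 ring H displaced by substituents)
  + Br → Br:1
  + OCH3 → C:1 H:3 O:1
Element totals:
  C: 5
  H: 5
  Br: 1
  O: 2
Molecular formula: C5H5BrO2.
  M = 5(12.0) + 5(1.007825) + 78.918338 + 2(15.994915)
    = 60.000000 + 5.039125 + 78.918338 + 31.989830 = 175.947293

175.9473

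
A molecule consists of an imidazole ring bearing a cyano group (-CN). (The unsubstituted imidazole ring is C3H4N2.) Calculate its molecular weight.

93.09 g/mol

Atom tally by fragment:
  imidazole ring core → C:3 H:4 N:2
  (− 1 ring H displaced by substituents)
  + CN → C:1 N:1
Element totals:
  C: 4
  H: 3
  N: 3
Molecular formula: C4H3N3.
  M = 4(12.011) + 3(1.008) + 3(14.007)
    = 48.044 + 3.024 + 42.021 = 93.089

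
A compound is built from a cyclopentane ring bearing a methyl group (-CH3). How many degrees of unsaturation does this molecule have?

1

Atom tally by fragment:
  cyclopentane ring core → C:5 H:10
  (− 1 ring H displaced by substituents)
  + CH3 → C:1 H:3
Element totals:
  C: 6
  H: 12
Molecular formula: C6H12.
DoU = (2C + 2 + N − H − X) / 2 = (2·6 + 2 + 0 − 12 − 0) / 2 = 1.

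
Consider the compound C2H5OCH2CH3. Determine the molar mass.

Atom tally by fragment:
  C2H5OCH2 → C:3 H:7 O:1
  CH3 → C:1 H:3
Element totals:
  C: 4
  H: 10
  O: 1
Molecular formula: C4H10O.
  M = 4(12.011) + 10(1.008) + 15.999
    = 48.044 + 10.080 + 15.999 = 74.123

74.12 g/mol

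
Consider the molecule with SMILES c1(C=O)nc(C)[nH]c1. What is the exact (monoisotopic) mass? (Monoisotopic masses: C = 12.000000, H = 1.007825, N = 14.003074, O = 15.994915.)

110.0480

Atom tally by fragment:
  imidazole ring core → C:3 H:4 N:2
  (− 2 ring H displaced by substituents)
  + CHO → C:1 H:1 O:1
  + CH3 → C:1 H:3
Element totals:
  C: 5
  H: 6
  N: 2
  O: 1
Molecular formula: C5H6N2O.
  M = 5(12.0) + 6(1.007825) + 2(14.003074) + 15.994915
    = 60.000000 + 6.046950 + 28.006148 + 15.994915 = 110.048013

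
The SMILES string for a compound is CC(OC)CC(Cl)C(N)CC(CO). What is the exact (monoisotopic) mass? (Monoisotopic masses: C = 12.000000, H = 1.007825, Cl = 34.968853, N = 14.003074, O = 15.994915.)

Atom tally by fragment:
  CH3 → C:1 H:3
  CH(OCH3) → C:2 H:4 O:1
  CH2 → C:1 H:2
  CH(Cl) → C:1 H:1 Cl:1
  CH(NH2) → C:1 H:3 N:1
  CH2 → C:1 H:2
  CH2CH2OH → C:2 H:5 O:1
Element totals:
  C: 9
  H: 20
  Cl: 1
  N: 1
  O: 2
Molecular formula: C9H20ClNO2.
  M = 9(12.0) + 20(1.007825) + 34.968853 + 14.003074 + 2(15.994915)
    = 108.000000 + 20.156500 + 34.968853 + 14.003074 + 31.989830 = 209.118257

209.1183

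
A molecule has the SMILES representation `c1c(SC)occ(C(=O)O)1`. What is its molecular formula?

C6H6O3S

Atom tally by fragment:
  furan ring core → C:4 H:4 O:1
  (− 2 ring H displaced by substituents)
  + SCH3 → C:1 H:3 S:1
  + COOH → C:1 H:1 O:2
Element totals:
  C: 6
  H: 6
  O: 3
  S: 1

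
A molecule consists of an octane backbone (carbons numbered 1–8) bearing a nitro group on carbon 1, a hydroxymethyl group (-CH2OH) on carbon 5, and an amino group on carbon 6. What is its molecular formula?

C9H20N2O3

Atom tally by fragment:
  O2NCH2 → C:1 H:2 N:1 O:2
  CH2 → C:1 H:2
  CH2 → C:1 H:2
  CH2 → C:1 H:2
  CH(CH2OH) → C:2 H:4 O:1
  CH(NH2) → C:1 H:3 N:1
  CH2 → C:1 H:2
  CH3 → C:1 H:3
Element totals:
  C: 9
  H: 20
  N: 2
  O: 3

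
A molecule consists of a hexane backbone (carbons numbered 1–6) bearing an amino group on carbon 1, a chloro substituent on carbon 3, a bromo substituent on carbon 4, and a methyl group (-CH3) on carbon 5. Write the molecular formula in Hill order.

C7H15BrClN

Atom tally by fragment:
  H2NCH2 → C:1 H:4 N:1
  CH2 → C:1 H:2
  CH(Cl) → C:1 H:1 Cl:1
  CH(Br) → C:1 H:1 Br:1
  CH(CH3) → C:2 H:4
  CH3 → C:1 H:3
Element totals:
  C: 7
  H: 15
  Br: 1
  Cl: 1
  N: 1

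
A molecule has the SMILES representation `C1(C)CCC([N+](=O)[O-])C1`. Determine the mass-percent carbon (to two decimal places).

Atom tally by fragment:
  cyclopentane ring core → C:5 H:10
  (− 2 ring H displaced by substituents)
  + CH3 → C:1 H:3
  + NO2 → N:1 O:2
Element totals:
  C: 6
  H: 11
  N: 1
  O: 2
Molecular formula: C6H11NO2.
Molar mass = 129.159 g/mol.
Mass from C: 6 × 12.011 = 72.066 g/mol.
%C = 72.066 / 129.159 × 100 = 55.80%.

55.80%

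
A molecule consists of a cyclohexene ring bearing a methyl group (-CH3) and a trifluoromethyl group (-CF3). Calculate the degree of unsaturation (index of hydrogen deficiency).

2

Atom tally by fragment:
  cyclohexene ring core → C:6 H:10
  (− 2 ring H displaced by substituents)
  + CH3 → C:1 H:3
  + CF3 → C:1 F:3
Element totals:
  C: 8
  H: 11
  F: 3
Molecular formula: C8H11F3.
DoU = (2C + 2 + N − H − X) / 2 = (2·8 + 2 + 0 − 11 − 3) / 2 = 2.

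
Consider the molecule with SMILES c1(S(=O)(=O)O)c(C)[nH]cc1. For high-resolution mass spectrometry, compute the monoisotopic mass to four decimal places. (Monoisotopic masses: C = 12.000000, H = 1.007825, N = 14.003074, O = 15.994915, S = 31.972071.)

Atom tally by fragment:
  pyrrole ring core → C:4 H:5 N:1
  (− 2 ring H displaced by substituents)
  + SO3H → S:1 O:3 H:1
  + CH3 → C:1 H:3
Element totals:
  C: 5
  H: 7
  N: 1
  O: 3
  S: 1
Molecular formula: C5H7NO3S.
  M = 5(12.0) + 7(1.007825) + 14.003074 + 3(15.994915) + 31.972071
    = 60.000000 + 7.054775 + 14.003074 + 47.984745 + 31.972071 = 161.014665

161.0147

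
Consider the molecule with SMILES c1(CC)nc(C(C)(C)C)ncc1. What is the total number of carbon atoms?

Atom tally by fragment:
  pyrimidine ring core → C:4 H:4 N:2
  (− 2 ring H displaced by substituents)
  + C2H5 → C:2 H:5
  + C(CH3)3 → C:4 H:9
Element totals:
  C: 10
  H: 16
  N: 2

10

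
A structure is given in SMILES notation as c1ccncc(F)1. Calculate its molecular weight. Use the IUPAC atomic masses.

Atom tally by fragment:
  pyridine ring core → C:5 H:5 N:1
  (− 1 ring H displaced by substituents)
  + F → F:1
Element totals:
  C: 5
  H: 4
  F: 1
  N: 1
Molecular formula: C5H4FN.
  M = 5(12.011) + 4(1.008) + 18.998 + 14.007
    = 60.055 + 4.032 + 18.998 + 14.007 = 97.092

97.09 g/mol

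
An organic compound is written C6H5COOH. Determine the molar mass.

Element totals:
  C: 7
  H: 6
  O: 2
Molecular formula: C7H6O2.
  M = 7(12.011) + 6(1.008) + 2(15.999)
    = 84.077 + 6.048 + 31.998 = 122.123

122.12 g/mol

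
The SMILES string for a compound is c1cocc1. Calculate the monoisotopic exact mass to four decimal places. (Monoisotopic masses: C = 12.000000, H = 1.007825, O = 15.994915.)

68.0262

Atom tally by fragment:
  furan ring core → C:4 H:4 O:1
Element totals:
  C: 4
  H: 4
  O: 1
Molecular formula: C4H4O.
  M = 4(12.0) + 4(1.007825) + 15.994915
    = 48.000000 + 4.031300 + 15.994915 = 68.026215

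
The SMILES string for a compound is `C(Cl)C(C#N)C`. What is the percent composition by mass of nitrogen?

13.53%

Atom tally by fragment:
  ClCH2 → C:1 H:2 Cl:1
  CH(CN) → C:2 H:1 N:1
  CH3 → C:1 H:3
Element totals:
  C: 4
  H: 6
  Cl: 1
  N: 1
Molecular formula: C4H6ClN.
Molar mass = 103.549 g/mol.
Mass from N: 1 × 14.007 = 14.007 g/mol.
%N = 14.007 / 103.549 × 100 = 13.53%.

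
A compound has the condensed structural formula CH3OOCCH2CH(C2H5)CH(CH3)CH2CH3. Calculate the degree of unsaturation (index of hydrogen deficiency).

Atom tally by fragment:
  CH3OOCCH2 → C:3 H:5 O:2
  CH(C2H5) → C:3 H:6
  CH(CH3) → C:2 H:4
  CH2 → C:1 H:2
  CH3 → C:1 H:3
Element totals:
  C: 10
  H: 20
  O: 2
Molecular formula: C10H20O2.
DoU = (2C + 2 + N − H − X) / 2 = (2·10 + 2 + 0 − 20 − 0) / 2 = 1.

1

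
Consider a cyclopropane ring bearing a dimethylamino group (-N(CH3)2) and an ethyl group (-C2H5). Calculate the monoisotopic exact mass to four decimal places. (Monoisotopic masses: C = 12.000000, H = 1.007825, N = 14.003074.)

Atom tally by fragment:
  cyclopropane ring core → C:3 H:6
  (− 2 ring H displaced by substituents)
  + N(CH3)2 → N:1 C:2 H:6
  + C2H5 → C:2 H:5
Element totals:
  C: 7
  H: 15
  N: 1
Molecular formula: C7H15N.
  M = 7(12.0) + 15(1.007825) + 14.003074
    = 84.000000 + 15.117375 + 14.003074 = 113.120449

113.1204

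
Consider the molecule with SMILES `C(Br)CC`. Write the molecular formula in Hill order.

C3H7Br

Atom tally by fragment:
  BrCH2 → C:1 H:2 Br:1
  CH2 → C:1 H:2
  CH3 → C:1 H:3
Element totals:
  C: 3
  H: 7
  Br: 1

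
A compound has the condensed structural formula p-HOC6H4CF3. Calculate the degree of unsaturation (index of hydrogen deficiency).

4

Element totals:
  C: 7
  H: 5
  F: 3
  O: 1
Molecular formula: C7H5F3O.
DoU = (2C + 2 + N − H − X) / 2 = (2·7 + 2 + 0 − 5 − 3) / 2 = 4.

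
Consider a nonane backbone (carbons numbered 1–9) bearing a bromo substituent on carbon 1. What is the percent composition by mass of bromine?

38.57%

Atom tally by fragment:
  BrCH2 → C:1 H:2 Br:1
  CH2 → C:1 H:2
  CH2 → C:1 H:2
  CH2 → C:1 H:2
  CH2 → C:1 H:2
  CH2 → C:1 H:2
  CH2 → C:1 H:2
  CH2 → C:1 H:2
  CH3 → C:1 H:3
Element totals:
  C: 9
  H: 19
  Br: 1
Molecular formula: C9H19Br.
Molar mass = 207.155 g/mol.
Mass from Br: 1 × 79.904 = 79.904 g/mol.
%Br = 79.904 / 207.155 × 100 = 38.57%.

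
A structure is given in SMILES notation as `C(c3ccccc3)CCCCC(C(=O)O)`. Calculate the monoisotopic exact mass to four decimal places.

206.1307

Atom tally by fragment:
  C6H5CH2 → C:7 H:7
  CH2 → C:1 H:2
  CH2 → C:1 H:2
  CH2 → C:1 H:2
  CH2 → C:1 H:2
  CH2COOH → C:2 H:3 O:2
Element totals:
  C: 13
  H: 18
  O: 2
Molecular formula: C13H18O2.
  M = 13(12.0) + 18(1.007825) + 2(15.994915)
    = 156.000000 + 18.140850 + 31.989830 = 206.130680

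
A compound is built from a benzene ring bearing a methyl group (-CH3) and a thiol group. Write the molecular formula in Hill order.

Atom tally by fragment:
  benzene ring core → C:6 H:6
  (− 2 ring H displaced by substituents)
  + CH3 → C:1 H:3
  + SH → S:1 H:1
Element totals:
  C: 7
  H: 8
  S: 1

C7H8S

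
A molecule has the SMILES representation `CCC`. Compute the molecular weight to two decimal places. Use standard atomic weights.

Atom tally by fragment:
  CH3 → C:1 H:3
  CH2 → C:1 H:2
  CH3 → C:1 H:3
Element totals:
  C: 3
  H: 8
Molecular formula: C3H8.
  M = 3(12.011) + 8(1.008)
    = 36.033 + 8.064 = 44.097

44.10 g/mol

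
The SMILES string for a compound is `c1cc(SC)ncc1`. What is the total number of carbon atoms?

6

Atom tally by fragment:
  pyridine ring core → C:5 H:5 N:1
  (− 1 ring H displaced by substituents)
  + SCH3 → C:1 H:3 S:1
Element totals:
  C: 6
  H: 7
  N: 1
  S: 1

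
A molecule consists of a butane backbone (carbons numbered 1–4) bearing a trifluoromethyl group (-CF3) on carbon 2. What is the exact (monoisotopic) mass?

Atom tally by fragment:
  CH3 → C:1 H:3
  CH(CF3) → C:2 H:1 F:3
  CH2 → C:1 H:2
  CH3 → C:1 H:3
Element totals:
  C: 5
  H: 9
  F: 3
Molecular formula: C5H9F3.
  M = 5(12.0) + 9(1.007825) + 3(18.998403)
    = 60.000000 + 9.070425 + 56.995209 = 126.065634

126.0656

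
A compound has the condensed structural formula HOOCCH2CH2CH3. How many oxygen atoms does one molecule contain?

Atom tally by fragment:
  HOOCCH2 → C:2 H:3 O:2
  CH2 → C:1 H:2
  CH3 → C:1 H:3
Element totals:
  C: 4
  H: 8
  O: 2

2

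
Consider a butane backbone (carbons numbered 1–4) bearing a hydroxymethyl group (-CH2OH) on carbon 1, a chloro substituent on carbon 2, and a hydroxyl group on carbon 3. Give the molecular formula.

Atom tally by fragment:
  HOCH2CH2 → C:2 H:5 O:1
  CH(Cl) → C:1 H:1 Cl:1
  CH(OH) → C:1 H:2 O:1
  CH3 → C:1 H:3
Element totals:
  C: 5
  H: 11
  Cl: 1
  O: 2

C5H11ClO2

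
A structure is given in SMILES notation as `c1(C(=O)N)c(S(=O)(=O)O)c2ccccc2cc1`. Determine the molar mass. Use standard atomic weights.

251.26 g/mol

Atom tally by fragment:
  naphthalene ring system core → C:10 H:8
  (− 2 ring H displaced by substituents)
  + CONH2 → C:1 H:2 O:1 N:1
  + SO3H → S:1 O:3 H:1
Element totals:
  C: 11
  H: 9
  N: 1
  O: 4
  S: 1
Molecular formula: C11H9NO4S.
  M = 11(12.011) + 9(1.008) + 14.007 + 4(15.999) + 32.06
    = 132.121 + 9.072 + 14.007 + 63.996 + 32.060 = 251.256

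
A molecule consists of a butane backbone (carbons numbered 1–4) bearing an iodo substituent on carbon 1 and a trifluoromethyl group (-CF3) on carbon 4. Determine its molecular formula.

C5H8F3I

Atom tally by fragment:
  ICH2 → C:1 H:2 I:1
  CH2 → C:1 H:2
  CH2 → C:1 H:2
  CH2CF3 → C:2 H:2 F:3
Element totals:
  C: 5
  H: 8
  F: 3
  I: 1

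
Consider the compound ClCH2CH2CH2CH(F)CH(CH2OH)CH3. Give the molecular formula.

Atom tally by fragment:
  ClCH2 → C:1 H:2 Cl:1
  CH2 → C:1 H:2
  CH2 → C:1 H:2
  CH(F) → C:1 H:1 F:1
  CH(CH2OH) → C:2 H:4 O:1
  CH3 → C:1 H:3
Element totals:
  C: 7
  H: 14
  Cl: 1
  F: 1
  O: 1

C7H14ClFO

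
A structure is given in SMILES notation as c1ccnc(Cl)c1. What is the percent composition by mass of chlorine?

31.22%

Atom tally by fragment:
  pyridine ring core → C:5 H:5 N:1
  (− 1 ring H displaced by substituents)
  + Cl → Cl:1
Element totals:
  C: 5
  H: 4
  Cl: 1
  N: 1
Molecular formula: C5H4ClN.
Molar mass = 113.544 g/mol.
Mass from Cl: 1 × 35.45 = 35.450 g/mol.
%Cl = 35.450 / 113.544 × 100 = 31.22%.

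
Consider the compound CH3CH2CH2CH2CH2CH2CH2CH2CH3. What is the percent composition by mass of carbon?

Atom tally by fragment:
  CH3 → C:1 H:3
  CH2 → C:1 H:2
  CH2 → C:1 H:2
  CH2 → C:1 H:2
  CH2 → C:1 H:2
  CH2 → C:1 H:2
  CH2 → C:1 H:2
  CH2 → C:1 H:2
  CH3 → C:1 H:3
Element totals:
  C: 9
  H: 20
Molecular formula: C9H20.
Molar mass = 128.259 g/mol.
Mass from C: 9 × 12.011 = 108.099 g/mol.
%C = 108.099 / 128.259 × 100 = 84.28%.

84.28%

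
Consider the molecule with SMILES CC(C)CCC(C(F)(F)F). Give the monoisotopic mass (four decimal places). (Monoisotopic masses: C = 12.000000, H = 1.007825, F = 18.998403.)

154.0969

Atom tally by fragment:
  CH3 → C:1 H:3
  CH(CH3) → C:2 H:4
  CH2 → C:1 H:2
  CH2 → C:1 H:2
  CH2CF3 → C:2 H:2 F:3
Element totals:
  C: 7
  H: 13
  F: 3
Molecular formula: C7H13F3.
  M = 7(12.0) + 13(1.007825) + 3(18.998403)
    = 84.000000 + 13.101725 + 56.995209 = 154.096934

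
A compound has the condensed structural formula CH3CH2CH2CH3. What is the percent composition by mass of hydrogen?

Atom tally by fragment:
  CH3 → C:1 H:3
  CH2 → C:1 H:2
  CH2 → C:1 H:2
  CH3 → C:1 H:3
Element totals:
  C: 4
  H: 10
Molecular formula: C4H10.
Molar mass = 58.124 g/mol.
Mass from H: 10 × 1.008 = 10.080 g/mol.
%H = 10.080 / 58.124 × 100 = 17.34%.

17.34%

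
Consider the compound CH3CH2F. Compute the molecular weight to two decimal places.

Element totals:
  C: 2
  H: 5
  F: 1
Molecular formula: C2H5F.
  M = 2(12.011) + 5(1.008) + 18.998
    = 24.022 + 5.040 + 18.998 = 48.060

48.06 g/mol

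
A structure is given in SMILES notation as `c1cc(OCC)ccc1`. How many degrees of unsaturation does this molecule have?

Atom tally by fragment:
  benzene ring core → C:6 H:6
  (− 1 ring H displaced by substituents)
  + OC2H5 → C:2 H:5 O:1
Element totals:
  C: 8
  H: 10
  O: 1
Molecular formula: C8H10O.
DoU = (2C + 2 + N − H − X) / 2 = (2·8 + 2 + 0 − 10 − 0) / 2 = 4.

4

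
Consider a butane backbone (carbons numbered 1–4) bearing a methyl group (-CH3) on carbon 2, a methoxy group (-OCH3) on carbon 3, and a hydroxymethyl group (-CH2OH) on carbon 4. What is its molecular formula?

C7H16O2

Atom tally by fragment:
  CH3 → C:1 H:3
  CH(CH3) → C:2 H:4
  CH(OCH3) → C:2 H:4 O:1
  CH2CH2OH → C:2 H:5 O:1
Element totals:
  C: 7
  H: 16
  O: 2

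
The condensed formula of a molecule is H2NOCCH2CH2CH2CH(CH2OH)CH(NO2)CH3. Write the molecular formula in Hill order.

C8H16N2O4

Element totals:
  C: 8
  H: 16
  N: 2
  O: 4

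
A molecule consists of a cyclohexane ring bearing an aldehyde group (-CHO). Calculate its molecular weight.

112.17 g/mol

Atom tally by fragment:
  cyclohexane ring core → C:6 H:12
  (− 1 ring H displaced by substituents)
  + CHO → C:1 H:1 O:1
Element totals:
  C: 7
  H: 12
  O: 1
Molecular formula: C7H12O.
  M = 7(12.011) + 12(1.008) + 15.999
    = 84.077 + 12.096 + 15.999 = 112.172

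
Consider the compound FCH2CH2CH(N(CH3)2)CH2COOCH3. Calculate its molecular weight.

Element totals:
  C: 8
  H: 16
  F: 1
  N: 1
  O: 2
Molecular formula: C8H16FNO2.
  M = 8(12.011) + 16(1.008) + 18.998 + 14.007 + 2(15.999)
    = 96.088 + 16.128 + 18.998 + 14.007 + 31.998 = 177.219

177.22 g/mol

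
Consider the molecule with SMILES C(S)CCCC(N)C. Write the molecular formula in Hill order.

C6H15NS

Atom tally by fragment:
  HSCH2 → C:1 H:3 S:1
  CH2 → C:1 H:2
  CH2 → C:1 H:2
  CH2 → C:1 H:2
  CH(NH2) → C:1 H:3 N:1
  CH3 → C:1 H:3
Element totals:
  C: 6
  H: 15
  N: 1
  S: 1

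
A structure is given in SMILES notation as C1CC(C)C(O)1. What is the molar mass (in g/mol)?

Atom tally by fragment:
  cyclobutane ring core → C:4 H:8
  (− 2 ring H displaced by substituents)
  + CH3 → C:1 H:3
  + OH → O:1 H:1
Element totals:
  C: 5
  H: 10
  O: 1
Molecular formula: C5H10O.
  M = 5(12.011) + 10(1.008) + 15.999
    = 60.055 + 10.080 + 15.999 = 86.134

86.13 g/mol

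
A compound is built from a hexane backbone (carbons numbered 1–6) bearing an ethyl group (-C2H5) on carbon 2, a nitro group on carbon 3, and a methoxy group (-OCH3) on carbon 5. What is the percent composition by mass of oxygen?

Atom tally by fragment:
  CH3 → C:1 H:3
  CH(C2H5) → C:3 H:6
  CH(NO2) → C:1 H:1 N:1 O:2
  CH2 → C:1 H:2
  CH(OCH3) → C:2 H:4 O:1
  CH3 → C:1 H:3
Element totals:
  C: 9
  H: 19
  N: 1
  O: 3
Molecular formula: C9H19NO3.
Molar mass = 189.255 g/mol.
Mass from O: 3 × 15.999 = 47.997 g/mol.
%O = 47.997 / 189.255 × 100 = 25.36%.

25.36%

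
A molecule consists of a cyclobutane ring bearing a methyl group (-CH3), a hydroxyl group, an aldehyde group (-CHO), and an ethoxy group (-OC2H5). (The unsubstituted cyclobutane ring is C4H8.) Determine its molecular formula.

C8H14O3

Atom tally by fragment:
  cyclobutane ring core → C:4 H:8
  (− 4 ring H displaced by substituents)
  + CH3 → C:1 H:3
  + OH → O:1 H:1
  + CHO → C:1 H:1 O:1
  + OC2H5 → C:2 H:5 O:1
Element totals:
  C: 8
  H: 14
  O: 3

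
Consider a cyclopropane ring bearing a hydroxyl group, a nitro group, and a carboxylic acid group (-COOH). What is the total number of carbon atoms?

Atom tally by fragment:
  cyclopropane ring core → C:3 H:6
  (− 3 ring H displaced by substituents)
  + OH → O:1 H:1
  + NO2 → N:1 O:2
  + COOH → C:1 H:1 O:2
Element totals:
  C: 4
  H: 5
  N: 1
  O: 5

4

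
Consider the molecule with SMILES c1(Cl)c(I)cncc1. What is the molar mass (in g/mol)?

239.44 g/mol

Atom tally by fragment:
  pyridine ring core → C:5 H:5 N:1
  (− 2 ring H displaced by substituents)
  + Cl → Cl:1
  + I → I:1
Element totals:
  C: 5
  H: 3
  Cl: 1
  I: 1
  N: 1
Molecular formula: C5H3ClIN.
  M = 5(12.011) + 3(1.008) + 35.45 + 126.904 + 14.007
    = 60.055 + 3.024 + 35.450 + 126.904 + 14.007 = 239.440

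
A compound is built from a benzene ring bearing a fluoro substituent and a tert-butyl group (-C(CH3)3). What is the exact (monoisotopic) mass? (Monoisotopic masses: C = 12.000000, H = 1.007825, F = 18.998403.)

Atom tally by fragment:
  benzene ring core → C:6 H:6
  (− 2 ring H displaced by substituents)
  + F → F:1
  + C(CH3)3 → C:4 H:9
Element totals:
  C: 10
  H: 13
  F: 1
Molecular formula: C10H13F.
  M = 10(12.0) + 13(1.007825) + 18.998403
    = 120.000000 + 13.101725 + 18.998403 = 152.100128

152.1001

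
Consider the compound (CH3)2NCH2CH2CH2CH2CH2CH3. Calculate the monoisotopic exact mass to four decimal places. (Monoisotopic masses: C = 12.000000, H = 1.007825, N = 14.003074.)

129.1517

Atom tally by fragment:
  (CH3)2NCH2 → C:3 H:8 N:1
  CH2 → C:1 H:2
  CH2 → C:1 H:2
  CH2 → C:1 H:2
  CH2 → C:1 H:2
  CH3 → C:1 H:3
Element totals:
  C: 8
  H: 19
  N: 1
Molecular formula: C8H19N.
  M = 8(12.0) + 19(1.007825) + 14.003074
    = 96.000000 + 19.148675 + 14.003074 = 129.151749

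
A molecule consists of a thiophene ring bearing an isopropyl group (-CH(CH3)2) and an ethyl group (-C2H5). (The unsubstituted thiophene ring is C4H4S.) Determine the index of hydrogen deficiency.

Atom tally by fragment:
  thiophene ring core → C:4 H:4 S:1
  (− 2 ring H displaced by substituents)
  + CH(CH3)2 → C:3 H:7
  + C2H5 → C:2 H:5
Element totals:
  C: 9
  H: 14
  S: 1
Molecular formula: C9H14S.
DoU = (2C + 2 + N − H − X) / 2 = (2·9 + 2 + 0 − 14 − 0) / 2 = 3.

3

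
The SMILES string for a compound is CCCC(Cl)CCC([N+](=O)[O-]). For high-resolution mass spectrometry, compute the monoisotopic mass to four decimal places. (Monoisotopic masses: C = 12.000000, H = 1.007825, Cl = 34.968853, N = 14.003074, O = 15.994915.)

Atom tally by fragment:
  CH3 → C:1 H:3
  CH2 → C:1 H:2
  CH2 → C:1 H:2
  CH(Cl) → C:1 H:1 Cl:1
  CH2 → C:1 H:2
  CH2 → C:1 H:2
  CH2NO2 → C:1 H:2 N:1 O:2
Element totals:
  C: 7
  H: 14
  Cl: 1
  N: 1
  O: 2
Molecular formula: C7H14ClNO2.
  M = 7(12.0) + 14(1.007825) + 34.968853 + 14.003074 + 2(15.994915)
    = 84.000000 + 14.109550 + 34.968853 + 14.003074 + 31.989830 = 179.071307

179.0713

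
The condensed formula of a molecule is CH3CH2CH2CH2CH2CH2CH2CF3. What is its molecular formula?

C8H15F3

Element totals:
  C: 8
  H: 15
  F: 3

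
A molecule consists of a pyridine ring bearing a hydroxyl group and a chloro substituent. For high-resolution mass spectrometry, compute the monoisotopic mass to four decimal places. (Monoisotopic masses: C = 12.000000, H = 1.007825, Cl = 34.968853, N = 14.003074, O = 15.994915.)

128.9981

Atom tally by fragment:
  pyridine ring core → C:5 H:5 N:1
  (− 2 ring H displaced by substituents)
  + OH → O:1 H:1
  + Cl → Cl:1
Element totals:
  C: 5
  H: 4
  Cl: 1
  N: 1
  O: 1
Molecular formula: C5H4ClNO.
  M = 5(12.0) + 4(1.007825) + 34.968853 + 14.003074 + 15.994915
    = 60.000000 + 4.031300 + 34.968853 + 14.003074 + 15.994915 = 128.998142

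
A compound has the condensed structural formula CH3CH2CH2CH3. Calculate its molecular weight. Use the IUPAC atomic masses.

58.12 g/mol

Element totals:
  C: 4
  H: 10
Molecular formula: C4H10.
  M = 4(12.011) + 10(1.008)
    = 48.044 + 10.080 = 58.124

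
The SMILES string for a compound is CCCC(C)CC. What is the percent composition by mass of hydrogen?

16.10%

Atom tally by fragment:
  CH3 → C:1 H:3
  CH2 → C:1 H:2
  CH2 → C:1 H:2
  CH(CH3) → C:2 H:4
  CH2 → C:1 H:2
  CH3 → C:1 H:3
Element totals:
  C: 7
  H: 16
Molecular formula: C7H16.
Molar mass = 100.205 g/mol.
Mass from H: 16 × 1.008 = 16.128 g/mol.
%H = 16.128 / 100.205 × 100 = 16.10%.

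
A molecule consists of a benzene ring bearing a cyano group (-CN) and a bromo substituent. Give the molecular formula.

C7H4BrN

Atom tally by fragment:
  benzene ring core → C:6 H:6
  (− 2 ring H displaced by substituents)
  + CN → C:1 N:1
  + Br → Br:1
Element totals:
  C: 7
  H: 4
  Br: 1
  N: 1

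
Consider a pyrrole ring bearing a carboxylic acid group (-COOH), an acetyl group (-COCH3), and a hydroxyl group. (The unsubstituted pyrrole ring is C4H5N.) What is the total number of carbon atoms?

7

Atom tally by fragment:
  pyrrole ring core → C:4 H:5 N:1
  (− 3 ring H displaced by substituents)
  + COOH → C:1 H:1 O:2
  + COCH3 → C:2 H:3 O:1
  + OH → O:1 H:1
Element totals:
  C: 7
  H: 7
  N: 1
  O: 4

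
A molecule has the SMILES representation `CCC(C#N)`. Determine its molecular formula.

Atom tally by fragment:
  CH3 → C:1 H:3
  CH2 → C:1 H:2
  CH2CN → C:2 H:2 N:1
Element totals:
  C: 4
  H: 7
  N: 1

C4H7N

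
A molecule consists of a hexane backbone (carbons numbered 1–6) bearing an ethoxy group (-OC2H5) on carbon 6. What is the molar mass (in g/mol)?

Atom tally by fragment:
  CH3 → C:1 H:3
  CH2 → C:1 H:2
  CH2 → C:1 H:2
  CH2 → C:1 H:2
  CH2 → C:1 H:2
  CH2OC2H5 → C:3 H:7 O:1
Element totals:
  C: 8
  H: 18
  O: 1
Molecular formula: C8H18O.
  M = 8(12.011) + 18(1.008) + 15.999
    = 96.088 + 18.144 + 15.999 = 130.231

130.23 g/mol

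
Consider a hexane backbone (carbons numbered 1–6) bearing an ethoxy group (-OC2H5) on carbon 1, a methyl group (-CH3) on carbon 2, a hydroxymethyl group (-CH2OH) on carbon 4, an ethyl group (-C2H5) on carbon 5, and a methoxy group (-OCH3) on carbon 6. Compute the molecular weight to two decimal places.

Atom tally by fragment:
  C2H5OCH2 → C:3 H:7 O:1
  CH(CH3) → C:2 H:4
  CH2 → C:1 H:2
  CH(CH2OH) → C:2 H:4 O:1
  CH(C2H5) → C:3 H:6
  CH2OCH3 → C:2 H:5 O:1
Element totals:
  C: 13
  H: 28
  O: 3
Molecular formula: C13H28O3.
  M = 13(12.011) + 28(1.008) + 3(15.999)
    = 156.143 + 28.224 + 47.997 = 232.364

232.36 g/mol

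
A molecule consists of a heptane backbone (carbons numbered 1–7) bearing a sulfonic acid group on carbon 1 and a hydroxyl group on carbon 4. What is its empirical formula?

C7H16O4S

Atom tally by fragment:
  HO3SCH2 → C:1 H:3 S:1 O:3
  CH2 → C:1 H:2
  CH2 → C:1 H:2
  CH(OH) → C:1 H:2 O:1
  CH2 → C:1 H:2
  CH2 → C:1 H:2
  CH3 → C:1 H:3
Element totals:
  C: 7
  H: 16
  O: 4
  S: 1
Molecular formula: C7H16O4S.
gcd of subscripts (7, 16, 4, 1) = 1, so the empirical formula equals the molecular formula.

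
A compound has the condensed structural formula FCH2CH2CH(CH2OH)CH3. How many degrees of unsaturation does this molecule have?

Atom tally by fragment:
  FCH2 → C:1 H:2 F:1
  CH2 → C:1 H:2
  CH(CH2OH) → C:2 H:4 O:1
  CH3 → C:1 H:3
Element totals:
  C: 5
  H: 11
  F: 1
  O: 1
Molecular formula: C5H11FO.
DoU = (2C + 2 + N − H − X) / 2 = (2·5 + 2 + 0 − 11 − 1) / 2 = 0.

0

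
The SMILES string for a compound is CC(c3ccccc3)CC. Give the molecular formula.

C10H14

Atom tally by fragment:
  CH3 → C:1 H:3
  CH(C6H5) → C:7 H:6
  CH2 → C:1 H:2
  CH3 → C:1 H:3
Element totals:
  C: 10
  H: 14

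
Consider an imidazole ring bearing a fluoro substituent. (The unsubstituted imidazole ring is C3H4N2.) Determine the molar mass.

Atom tally by fragment:
  imidazole ring core → C:3 H:4 N:2
  (− 1 ring H displaced by substituents)
  + F → F:1
Element totals:
  C: 3
  H: 3
  F: 1
  N: 2
Molecular formula: C3H3FN2.
  M = 3(12.011) + 3(1.008) + 18.998 + 2(14.007)
    = 36.033 + 3.024 + 18.998 + 28.014 = 86.069

86.07 g/mol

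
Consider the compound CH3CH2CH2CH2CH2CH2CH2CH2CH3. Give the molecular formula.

C9H20

Atom tally by fragment:
  CH3 → C:1 H:3
  CH2 → C:1 H:2
  CH2 → C:1 H:2
  CH2 → C:1 H:2
  CH2 → C:1 H:2
  CH2 → C:1 H:2
  CH2 → C:1 H:2
  CH2 → C:1 H:2
  CH3 → C:1 H:3
Element totals:
  C: 9
  H: 20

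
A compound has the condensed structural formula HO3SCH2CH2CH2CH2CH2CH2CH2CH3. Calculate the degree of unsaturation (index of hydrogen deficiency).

Atom tally by fragment:
  HO3SCH2 → C:1 H:3 S:1 O:3
  CH2 → C:1 H:2
  CH2 → C:1 H:2
  CH2 → C:1 H:2
  CH2 → C:1 H:2
  CH2 → C:1 H:2
  CH2 → C:1 H:2
  CH3 → C:1 H:3
Element totals:
  C: 8
  H: 18
  O: 3
  S: 1
Molecular formula: C8H18O3S.
DoU = (2C + 2 + N − H − X) / 2 = (2·8 + 2 + 0 − 18 − 0) / 2 = 0.

0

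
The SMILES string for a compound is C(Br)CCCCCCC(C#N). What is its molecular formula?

Atom tally by fragment:
  BrCH2 → C:1 H:2 Br:1
  CH2 → C:1 H:2
  CH2 → C:1 H:2
  CH2 → C:1 H:2
  CH2 → C:1 H:2
  CH2 → C:1 H:2
  CH2 → C:1 H:2
  CH2CN → C:2 H:2 N:1
Element totals:
  C: 9
  H: 16
  Br: 1
  N: 1

C9H16BrN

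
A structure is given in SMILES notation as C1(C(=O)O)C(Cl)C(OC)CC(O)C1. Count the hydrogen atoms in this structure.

13

Atom tally by fragment:
  cyclohexane ring core → C:6 H:12
  (− 4 ring H displaced by substituents)
  + COOH → C:1 H:1 O:2
  + Cl → Cl:1
  + OCH3 → C:1 H:3 O:1
  + OH → O:1 H:1
Element totals:
  C: 8
  H: 13
  Cl: 1
  O: 4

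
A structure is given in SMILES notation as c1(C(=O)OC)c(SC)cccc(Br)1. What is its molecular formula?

Atom tally by fragment:
  benzene ring core → C:6 H:6
  (− 3 ring H displaced by substituents)
  + COOCH3 → C:2 H:3 O:2
  + SCH3 → C:1 H:3 S:1
  + Br → Br:1
Element totals:
  C: 9
  H: 9
  Br: 1
  O: 2
  S: 1

C9H9BrO2S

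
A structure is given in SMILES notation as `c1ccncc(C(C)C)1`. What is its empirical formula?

C8H11N

Atom tally by fragment:
  pyridine ring core → C:5 H:5 N:1
  (− 1 ring H displaced by substituents)
  + CH(CH3)2 → C:3 H:7
Element totals:
  C: 8
  H: 11
  N: 1
Molecular formula: C8H11N.
gcd of subscripts (8, 11, 1) = 1, so the empirical formula equals the molecular formula.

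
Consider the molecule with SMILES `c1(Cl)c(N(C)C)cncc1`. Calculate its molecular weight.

156.61 g/mol

Atom tally by fragment:
  pyridine ring core → C:5 H:5 N:1
  (− 2 ring H displaced by substituents)
  + Cl → Cl:1
  + N(CH3)2 → N:1 C:2 H:6
Element totals:
  C: 7
  H: 9
  Cl: 1
  N: 2
Molecular formula: C7H9ClN2.
  M = 7(12.011) + 9(1.008) + 35.45 + 2(14.007)
    = 84.077 + 9.072 + 35.450 + 28.014 = 156.613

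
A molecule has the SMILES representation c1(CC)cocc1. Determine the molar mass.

Atom tally by fragment:
  furan ring core → C:4 H:4 O:1
  (− 1 ring H displaced by substituents)
  + C2H5 → C:2 H:5
Element totals:
  C: 6
  H: 8
  O: 1
Molecular formula: C6H8O.
  M = 6(12.011) + 8(1.008) + 15.999
    = 72.066 + 8.064 + 15.999 = 96.129

96.13 g/mol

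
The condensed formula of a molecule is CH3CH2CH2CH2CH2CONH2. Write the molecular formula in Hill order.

Atom tally by fragment:
  CH3 → C:1 H:3
  CH2 → C:1 H:2
  CH2 → C:1 H:2
  CH2 → C:1 H:2
  CH2CONH2 → C:2 H:4 O:1 N:1
Element totals:
  C: 6
  H: 13
  N: 1
  O: 1

C6H13NO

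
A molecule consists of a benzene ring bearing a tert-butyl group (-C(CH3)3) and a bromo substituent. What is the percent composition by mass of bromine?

37.49%

Atom tally by fragment:
  benzene ring core → C:6 H:6
  (− 2 ring H displaced by substituents)
  + C(CH3)3 → C:4 H:9
  + Br → Br:1
Element totals:
  C: 10
  H: 13
  Br: 1
Molecular formula: C10H13Br.
Molar mass = 213.118 g/mol.
Mass from Br: 1 × 79.904 = 79.904 g/mol.
%Br = 79.904 / 213.118 × 100 = 37.49%.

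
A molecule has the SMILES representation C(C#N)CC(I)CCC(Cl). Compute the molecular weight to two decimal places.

Atom tally by fragment:
  NCCH2 → C:2 H:2 N:1
  CH2 → C:1 H:2
  CH(I) → C:1 H:1 I:1
  CH2 → C:1 H:2
  CH2 → C:1 H:2
  CH2Cl → C:1 H:2 Cl:1
Element totals:
  C: 7
  H: 11
  Cl: 1
  I: 1
  N: 1
Molecular formula: C7H11ClIN.
  M = 7(12.011) + 11(1.008) + 35.45 + 126.904 + 14.007
    = 84.077 + 11.088 + 35.450 + 126.904 + 14.007 = 271.526

271.53 g/mol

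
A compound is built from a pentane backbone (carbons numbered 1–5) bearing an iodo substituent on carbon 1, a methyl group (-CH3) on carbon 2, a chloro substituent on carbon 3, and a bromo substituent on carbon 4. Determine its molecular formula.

C6H11BrClI

Atom tally by fragment:
  ICH2 → C:1 H:2 I:1
  CH(CH3) → C:2 H:4
  CH(Cl) → C:1 H:1 Cl:1
  CH(Br) → C:1 H:1 Br:1
  CH3 → C:1 H:3
Element totals:
  C: 6
  H: 11
  Br: 1
  Cl: 1
  I: 1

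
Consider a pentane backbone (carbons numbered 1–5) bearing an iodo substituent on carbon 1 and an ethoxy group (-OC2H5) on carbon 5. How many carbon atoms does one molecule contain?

7

Atom tally by fragment:
  ICH2 → C:1 H:2 I:1
  CH2 → C:1 H:2
  CH2 → C:1 H:2
  CH2 → C:1 H:2
  CH2OC2H5 → C:3 H:7 O:1
Element totals:
  C: 7
  H: 15
  I: 1
  O: 1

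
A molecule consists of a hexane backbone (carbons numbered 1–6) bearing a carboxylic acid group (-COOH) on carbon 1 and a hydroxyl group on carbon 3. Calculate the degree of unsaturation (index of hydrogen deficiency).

Atom tally by fragment:
  HOOCCH2 → C:2 H:3 O:2
  CH2 → C:1 H:2
  CH(OH) → C:1 H:2 O:1
  CH2 → C:1 H:2
  CH2 → C:1 H:2
  CH3 → C:1 H:3
Element totals:
  C: 7
  H: 14
  O: 3
Molecular formula: C7H14O3.
DoU = (2C + 2 + N − H − X) / 2 = (2·7 + 2 + 0 − 14 − 0) / 2 = 1.

1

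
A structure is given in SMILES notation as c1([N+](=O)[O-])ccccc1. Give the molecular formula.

C6H5NO2

Atom tally by fragment:
  benzene ring core → C:6 H:6
  (− 1 ring H displaced by substituents)
  + NO2 → N:1 O:2
Element totals:
  C: 6
  H: 5
  N: 1
  O: 2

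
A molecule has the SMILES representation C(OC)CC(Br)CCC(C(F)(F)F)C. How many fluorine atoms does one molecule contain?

Atom tally by fragment:
  CH3OCH2 → C:2 H:5 O:1
  CH2 → C:1 H:2
  CH(Br) → C:1 H:1 Br:1
  CH2 → C:1 H:2
  CH2 → C:1 H:2
  CH(CF3) → C:2 H:1 F:3
  CH3 → C:1 H:3
Element totals:
  C: 9
  H: 16
  Br: 1
  F: 3
  O: 1

3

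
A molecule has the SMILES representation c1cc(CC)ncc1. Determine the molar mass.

Atom tally by fragment:
  pyridine ring core → C:5 H:5 N:1
  (− 1 ring H displaced by substituents)
  + C2H5 → C:2 H:5
Element totals:
  C: 7
  H: 9
  N: 1
Molecular formula: C7H9N.
  M = 7(12.011) + 9(1.008) + 14.007
    = 84.077 + 9.072 + 14.007 = 107.156

107.16 g/mol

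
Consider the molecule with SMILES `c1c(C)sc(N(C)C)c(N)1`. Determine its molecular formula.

Atom tally by fragment:
  thiophene ring core → C:4 H:4 S:1
  (− 3 ring H displaced by substituents)
  + CH3 → C:1 H:3
  + N(CH3)2 → N:1 C:2 H:6
  + NH2 → N:1 H:2
Element totals:
  C: 7
  H: 12
  N: 2
  S: 1

C7H12N2S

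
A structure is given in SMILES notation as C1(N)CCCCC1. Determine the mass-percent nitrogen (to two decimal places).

Atom tally by fragment:
  cyclohexane ring core → C:6 H:12
  (− 1 ring H displaced by substituents)
  + NH2 → N:1 H:2
Element totals:
  C: 6
  H: 13
  N: 1
Molecular formula: C6H13N.
Molar mass = 99.177 g/mol.
Mass from N: 1 × 14.007 = 14.007 g/mol.
%N = 14.007 / 99.177 × 100 = 14.12%.

14.12%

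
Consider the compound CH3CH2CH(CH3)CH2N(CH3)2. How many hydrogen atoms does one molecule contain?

17

Atom tally by fragment:
  CH3 → C:1 H:3
  CH2 → C:1 H:2
  CH(CH3) → C:2 H:4
  CH2N(CH3)2 → C:3 H:8 N:1
Element totals:
  C: 7
  H: 17
  N: 1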